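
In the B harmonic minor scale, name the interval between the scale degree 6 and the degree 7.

augmented second

The scale runs B C# D E F# G A#.
That puts G below A#.
G up to A# is 3 semitones, a half step wider than a major second, so the interval is augmented.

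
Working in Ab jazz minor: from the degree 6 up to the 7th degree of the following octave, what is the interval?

The scale runs Ab Bb Cb Db Eb F G.
That puts F below G.
F up to G spans 9 letter names and 14 semitones — a major ninth.

M9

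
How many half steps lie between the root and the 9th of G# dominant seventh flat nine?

G# dominant seventh flat nine is spelled G#–B#–D#–F#–A.
G# to A is a minor ninth: 13 semitones.

13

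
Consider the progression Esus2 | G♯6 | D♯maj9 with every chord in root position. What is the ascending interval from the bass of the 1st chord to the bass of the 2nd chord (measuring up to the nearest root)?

major third

The roots are E and G♯.
E up to G♯ spans 3 letter names and 4 semitones — a major third.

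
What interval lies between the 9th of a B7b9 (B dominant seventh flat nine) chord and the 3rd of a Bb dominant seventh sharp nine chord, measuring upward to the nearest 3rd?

B7b9 (B dominant seventh flat nine) has C as its 9th, and Bb dominant seventh sharp nine has D as its 3rd.
From C to D is 2 semitones, exactly the major second.

major 2nd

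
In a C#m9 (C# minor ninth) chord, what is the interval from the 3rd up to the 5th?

Spelling the chord: C# E G# B D#.
The 3rd is E and the 5th is G#.
E up to G# spans 3 letter names and 4 semitones — a major third.

major 3rd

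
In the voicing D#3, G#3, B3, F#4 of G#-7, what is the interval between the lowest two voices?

P4

Those voices are D#3 and G#3.
From D# to G# is 5 semitones, exactly the perfect fourth.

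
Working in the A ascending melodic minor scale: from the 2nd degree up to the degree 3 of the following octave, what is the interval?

Spelling the A ascending melodic minor scale: A B C D E F# G#.
So we need the interval from B up to C.
9 letter names make it a ninth; at 13 semitones (a half step narrower than major) the quality is minor.

minor ninth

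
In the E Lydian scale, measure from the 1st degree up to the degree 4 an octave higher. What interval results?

augmented eleventh

The scale runs E F# G# A# B C# D#.
So we need the interval from E up to A#.
11 letter names make it an eleventh; at 18 semitones (a half step wider than perfect) the quality is augmented.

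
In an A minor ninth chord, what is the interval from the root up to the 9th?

Amin9: A-C-E-G-B.
Root = A; 9th = B.
Counting 9 letters and 14 half steps from A gives a major ninth.

major ninth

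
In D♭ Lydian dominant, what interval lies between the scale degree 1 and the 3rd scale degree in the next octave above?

The scale runs D♭ E♭ F G A♭ B♭ C♭.
That puts D♭ below F.
D♭ up to F spans 10 letter names and 16 semitones — a major tenth.

major tenth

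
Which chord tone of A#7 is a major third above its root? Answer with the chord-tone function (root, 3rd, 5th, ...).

3rd

Spelling the chord: A#–C##–E#–G#.
The root is A#. A major third above A# is C##.
C## is the chord's 3rd.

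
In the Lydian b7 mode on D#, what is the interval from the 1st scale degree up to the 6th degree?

The scale runs D# E# F## G## A# B# C#.
1st scale degree = D#; scale degree 6 = B#.
D# up to B# spans 6 letter names and 9 semitones — a major sixth.

major sixth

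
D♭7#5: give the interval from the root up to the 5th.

augmented fifth

D♭aug7 (D♭ augmented seventh): D♭ F A C♭.
That puts D♭ below A.
From D♭ to A: 8 semitones over a fifth = augmented.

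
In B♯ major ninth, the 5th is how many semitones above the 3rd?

The chord tones of B♯ major ninth are B♯–D𝄪–F𝄪–A𝄪–C𝄪.
D𝄪 to F𝄪 is a minor third: 3 semitones.

3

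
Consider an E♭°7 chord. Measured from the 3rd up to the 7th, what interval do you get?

diminished fifth

Spelling the chord: E♭ G♭ B𝄫 D𝄫.
So we need the interval from G♭ up to D𝄫.
G♭ up to D𝄫 is 6 semitones, a half step narrower than a perfect fifth, so the interval is diminished.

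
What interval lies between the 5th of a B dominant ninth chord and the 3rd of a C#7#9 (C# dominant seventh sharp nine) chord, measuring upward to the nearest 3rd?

The 5th of B dominant ninth is F#; the 3rd of C#7#9 (C# dominant seventh sharp nine) is E#.
Counting 7 letters and 11 half steps from F# gives a major seventh.

major seventh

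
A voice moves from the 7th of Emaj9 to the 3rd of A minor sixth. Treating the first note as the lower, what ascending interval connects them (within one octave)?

Emaj9 has D# as its 7th, and A minor sixth has C as its 3rd.
D# up to C is 9 semitones, a whole step narrower than a major seventh, so the interval is diminished.

diminished 7th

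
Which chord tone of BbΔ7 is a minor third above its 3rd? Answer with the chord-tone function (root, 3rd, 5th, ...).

5th

Bb major seventh is spelled Bb-D-F-A.
The 3rd is D. A minor third above D is F.
F is the chord's 5th.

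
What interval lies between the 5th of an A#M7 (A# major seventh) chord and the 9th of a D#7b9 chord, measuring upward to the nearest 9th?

diminished 8th

A#M7 (A# major seventh) has E# as its 5th, and D#7b9 has E as its 9th.
E# up to E is 11 semitones, a half step narrower than a perfect octave, so the interval is diminished.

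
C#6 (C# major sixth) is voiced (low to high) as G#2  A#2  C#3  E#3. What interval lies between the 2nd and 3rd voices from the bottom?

minor 3rd

Those voices are A#2 and C#3.
A# up to C# is 3 semitones, a half step narrower than a major third, so the interval is minor.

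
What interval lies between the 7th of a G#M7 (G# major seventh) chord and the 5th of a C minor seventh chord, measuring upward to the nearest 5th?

G#M7 (G# major seventh) has F## as its 7th, and C minor seventh has G as its 5th.
From F## to G: 0 semitones over a second = diminished.

diminished 2nd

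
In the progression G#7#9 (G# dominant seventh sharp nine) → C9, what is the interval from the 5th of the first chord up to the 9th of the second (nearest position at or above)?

The 5th of G#7#9 (G# dominant seventh sharp nine) is D#; the 9th of C9 is D.
From D# to D: 11 semitones over an octave = diminished.

diminished 8th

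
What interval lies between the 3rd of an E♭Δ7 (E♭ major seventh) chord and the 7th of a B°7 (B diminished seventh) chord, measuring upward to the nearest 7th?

E♭Δ7 (E♭ major seventh) has G as its 3rd, and B°7 (B diminished seventh) has A♭ as its 7th.
2 letter names make it a second; at 1 semitone (a half step narrower than major) the quality is minor.

minor 2nd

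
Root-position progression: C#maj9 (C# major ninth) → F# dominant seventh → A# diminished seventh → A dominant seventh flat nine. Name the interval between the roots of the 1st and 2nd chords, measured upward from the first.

perfect 4th

The roots are C# and F#.
From C# to F# is 5 semitones, exactly the perfect fourth.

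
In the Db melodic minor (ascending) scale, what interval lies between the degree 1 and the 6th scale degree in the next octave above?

major 13th

The scale runs Db Eb Fb Gb Ab Bb C.
Degree 1 = Db; 6th scale degree (up an octave) = Bb.
From Db to Bb is 21 semitones, exactly the major thirteenth.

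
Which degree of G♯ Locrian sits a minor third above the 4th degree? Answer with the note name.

E

The scale is G♯ A B C♯ D E F♯.
The 4th degree is C♯; a minor third above that is E — scale degree 6.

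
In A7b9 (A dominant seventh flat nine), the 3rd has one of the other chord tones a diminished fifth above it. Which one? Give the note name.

G

Spelling the chord: A-C#-E-G-Bb.
The 3rd is C#. A diminished fifth above C# is G.
G is the chord's 7th.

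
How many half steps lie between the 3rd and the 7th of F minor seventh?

The chord tones of Fm7 are F Ab C Eb.
Ab to Eb is a perfect fifth: 7 semitones.

7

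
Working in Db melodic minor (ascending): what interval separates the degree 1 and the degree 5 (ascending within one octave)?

perfect 5th

Spelling Db melodic minor (ascending): Db Eb Fb Gb Ab Bb C.
Degree 1 = Db; 5th scale degree = Ab.
Counting 5 letters and 7 half steps from Db gives a perfect fifth.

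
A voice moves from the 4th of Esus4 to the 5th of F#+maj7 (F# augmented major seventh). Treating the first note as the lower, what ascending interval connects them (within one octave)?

Esus4 has A as its 4th, and F#+maj7 (F# augmented major seventh) has C## as its 5th.
From A to C##: 5 semitones over a third = augmented.

augmented third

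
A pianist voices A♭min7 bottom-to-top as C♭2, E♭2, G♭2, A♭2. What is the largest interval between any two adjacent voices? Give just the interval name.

major 3rd

Adjacent intervals: C♭2→E♭2 = major third; E♭2→G♭2 = minor third; G♭2→A♭2 = major second.
The largest is C♭2 to E♭2, a major third (4 semitones).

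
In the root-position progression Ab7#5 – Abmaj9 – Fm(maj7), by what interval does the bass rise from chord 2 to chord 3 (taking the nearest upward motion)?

The roots are Ab and F.
From Ab to F is 9 semitones, exactly the major sixth.

major sixth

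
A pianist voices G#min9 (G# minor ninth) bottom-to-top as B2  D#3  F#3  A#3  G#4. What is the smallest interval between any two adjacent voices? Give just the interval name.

Adjacent intervals: B2→D#3 = major third; D#3→F#3 = minor third; F#3→A#3 = major third; A#3→G#4 = minor seventh.
The smallest is D#3 to F#3, a minor third (3 semitones).

minor third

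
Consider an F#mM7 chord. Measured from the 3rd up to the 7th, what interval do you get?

A5

F#mM7: F#-A-C#-E#.
So we need the interval from A up to E#.
A up to E# is 8 semitones, a half step wider than a perfect fifth, so the interval is augmented.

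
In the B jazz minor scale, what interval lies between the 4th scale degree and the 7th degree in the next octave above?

Spelling the B jazz minor scale: B C# D E F# G# A#.
So we need the interval from E up to A#.
11 letter names make it an eleventh; at 18 semitones (a half step wider than perfect) the quality is augmented.

augmented 11th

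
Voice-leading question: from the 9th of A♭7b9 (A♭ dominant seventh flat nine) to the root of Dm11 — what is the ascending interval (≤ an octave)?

augmented third

A♭7b9 (A♭ dominant seventh flat nine) has B𝄫 as its 9th, and Dm11 has D as its root.
3 letter names make it a third; at 5 semitones (a half step wider than major) the quality is augmented.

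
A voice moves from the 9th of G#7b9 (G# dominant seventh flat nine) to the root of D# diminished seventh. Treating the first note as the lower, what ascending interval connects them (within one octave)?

augmented fourth

G#7b9 (G# dominant seventh flat nine) has A as its 9th, and D# diminished seventh has D# as its root.
From A to D#: 6 semitones over a fourth = augmented.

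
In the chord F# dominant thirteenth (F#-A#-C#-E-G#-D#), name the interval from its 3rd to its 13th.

perfect eleventh

That puts A# below D#.
A# up to D# spans 11 letter names and 17 semitones — a perfect eleventh.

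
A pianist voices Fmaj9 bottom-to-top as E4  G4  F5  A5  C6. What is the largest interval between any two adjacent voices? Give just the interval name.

minor 7th

Adjacent intervals: E4→G4 = minor third; G4→F5 = minor seventh; F5→A5 = major third; A5→C6 = minor third.
The largest is G4 to F5, a minor seventh (10 semitones).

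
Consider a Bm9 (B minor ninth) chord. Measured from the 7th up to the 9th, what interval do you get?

major third

The chord tones of Bm9 (B minor ninth) are B–D–F#–A–C#.
That puts A below C#.
Counting 3 letters and 4 half steps from A gives a major third.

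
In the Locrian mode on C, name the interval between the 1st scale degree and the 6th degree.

The scale runs C Db Eb F Gb Ab Bb.
1st scale degree = C; degree 6 = Ab.
C up to Ab is 8 semitones, a half step narrower than a major sixth, so the interval is minor.

minor 6th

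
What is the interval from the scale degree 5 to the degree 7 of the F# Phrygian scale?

minor 3rd

Spelling the F# Phrygian scale: F# G A B C# D E.
So we need the interval from C# up to E.
C# up to E is 3 semitones, a half step narrower than a major third, so the interval is minor.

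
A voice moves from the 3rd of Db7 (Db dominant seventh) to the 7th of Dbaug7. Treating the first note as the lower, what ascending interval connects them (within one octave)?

The 3rd of Db7 (Db dominant seventh) is F; the 7th of Dbaug7 is Cb.
5 letter names make it a fifth; at 6 semitones (a half step narrower than perfect) the quality is diminished.

d5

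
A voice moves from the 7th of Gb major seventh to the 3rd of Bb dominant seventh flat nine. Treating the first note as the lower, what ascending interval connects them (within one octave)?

Gb major seventh has F as its 7th, and Bb dominant seventh flat nine has D as its 3rd.
Counting 6 letters and 9 half steps from F gives a major sixth.

major 6th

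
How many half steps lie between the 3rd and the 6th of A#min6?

6

The chord tones of A#min6 (A# minor sixth) are A# C# E# F##.
C# to F## is an augmented fourth: 6 semitones.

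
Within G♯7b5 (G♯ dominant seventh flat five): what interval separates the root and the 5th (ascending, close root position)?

d5

Spelling the chord: G♯-B♯-D-F♯.
So we need the interval from G♯ up to D.
G♯ up to D is 6 semitones, a half step narrower than a perfect fifth, so the interval is diminished.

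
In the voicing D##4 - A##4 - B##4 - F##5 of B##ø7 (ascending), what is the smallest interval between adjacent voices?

Adjacent intervals: D##4→A##4 = perfect fifth; A##4→B##4 = major second; B##4→F##5 = diminished fifth.
The smallest is A##4 to B##4, a major second (2 semitones).

major second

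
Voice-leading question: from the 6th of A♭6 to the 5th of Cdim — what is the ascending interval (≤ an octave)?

The 6th of A♭6 is F; the 5th of Cdim is G♭.
From F to G♭: 1 semitone over a second = minor.

minor second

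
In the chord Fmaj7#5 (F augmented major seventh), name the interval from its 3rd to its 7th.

perfect 5th

The chord tones of F+maj7 are F-A-C#-E.
3rd = A; 7th = E.
Counting 5 letters and 7 half steps from A gives a perfect fifth.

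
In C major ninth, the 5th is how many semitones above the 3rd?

3

Spelling the chord: C E G B D.
E to G is a minor third: 3 semitones.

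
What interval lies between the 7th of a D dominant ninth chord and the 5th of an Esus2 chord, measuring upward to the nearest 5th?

The 7th of D dominant ninth is C; the 5th of Esus2 is B.
C up to B spans 7 letter names and 11 semitones — a major seventh.

major 7th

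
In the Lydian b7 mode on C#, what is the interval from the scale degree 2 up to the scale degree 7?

C# lydian dominant: C# D# E# F## G# A# B.
The scale degree 2 is D# and the degree 7 is B.
From D# to B: 8 semitones over a sixth = minor.

m6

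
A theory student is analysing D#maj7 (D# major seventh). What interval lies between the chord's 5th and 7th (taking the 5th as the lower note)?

major third

D#Δ7 (D# major seventh): D# F## A# C##.
That puts A# below C##.
From A# to C## is 4 semitones, exactly the major third.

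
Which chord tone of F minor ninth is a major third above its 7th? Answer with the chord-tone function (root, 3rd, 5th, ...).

9th

Spelling the chord: F, Ab, C, Eb, G.
The 7th is Eb. A major third above Eb is G.
G is the chord's 9th.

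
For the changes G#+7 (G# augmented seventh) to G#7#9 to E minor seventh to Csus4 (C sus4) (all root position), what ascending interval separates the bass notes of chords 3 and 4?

The roots are E and C.
From E to C: 8 semitones over a sixth = minor.

m6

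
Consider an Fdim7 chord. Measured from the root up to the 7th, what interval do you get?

F°7: F A♭ C♭ E𝄫.
That puts F below E𝄫.
From F to E𝄫: 9 semitones over a seventh = diminished.

diminished seventh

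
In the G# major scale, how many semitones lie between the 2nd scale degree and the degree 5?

The scale is G# A# B# C# D# E# F##.
A# up to D# is a perfect fourth — 5 semitones.

5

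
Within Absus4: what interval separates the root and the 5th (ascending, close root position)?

perfect fifth

The chord tones of Absus4 are Ab, Db, Eb.
So we need the interval from Ab up to Eb.
From Ab to Eb is 7 semitones, exactly the perfect fifth.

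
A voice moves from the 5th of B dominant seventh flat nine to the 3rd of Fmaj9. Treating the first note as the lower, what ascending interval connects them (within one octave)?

The 5th of B dominant seventh flat nine is F#; the 3rd of Fmaj9 is A.
3 letter names make it a third; at 3 semitones (a half step narrower than major) the quality is minor.

minor third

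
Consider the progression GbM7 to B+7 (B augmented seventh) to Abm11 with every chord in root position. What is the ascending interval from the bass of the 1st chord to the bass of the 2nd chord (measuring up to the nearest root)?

augmented third

The roots are Gb and B.
From Gb to B: 5 semitones over a third = augmented.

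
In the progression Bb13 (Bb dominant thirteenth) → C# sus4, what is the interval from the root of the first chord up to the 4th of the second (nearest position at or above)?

Bb13 (Bb dominant thirteenth) has Bb as its root, and C# sus4 has F# as its 4th.
5 letter names make it a fifth; at 8 semitones (a half step wider than perfect) the quality is augmented.

augmented fifth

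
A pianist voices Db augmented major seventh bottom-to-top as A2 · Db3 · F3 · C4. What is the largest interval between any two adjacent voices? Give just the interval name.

Adjacent intervals: A2→Db3 = diminished fourth; Db3→F3 = major third; F3→C4 = perfect fifth.
The largest is F3 to C4, a perfect fifth (7 semitones).

P5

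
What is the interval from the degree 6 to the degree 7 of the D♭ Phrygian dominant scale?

major second

Spelling the D♭ Phrygian dominant scale: D♭ E𝄫 F G♭ A♭ B𝄫 C♭.
So we need the interval from B𝄫 up to C♭.
B𝄫 up to C♭ spans 2 letter names and 2 semitones — a major second.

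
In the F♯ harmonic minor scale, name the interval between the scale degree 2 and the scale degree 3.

The scale runs F♯ G♯ A B C♯ D E♯.
Scale degree 2 = G♯; degree 3 = A.
2 letter names make it a second; at 1 semitone (a half step narrower than major) the quality is minor.

minor second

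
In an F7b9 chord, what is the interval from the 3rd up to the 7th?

F7b9 is spelled F A C E♭ G♭.
The 3rd is A and the 7th is E♭.
From A to E♭: 6 semitones over a fifth = diminished.
This 3–7 tritone is the characteristic tension at the heart of the dominant sound.

d5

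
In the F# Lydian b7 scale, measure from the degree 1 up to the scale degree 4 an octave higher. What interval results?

Spelling the F# Lydian b7 scale: F# G# A# B# C# D# E.
So we need the interval from F# up to B#.
From F# to B#: 18 semitones over an eleventh = augmented.

augmented eleventh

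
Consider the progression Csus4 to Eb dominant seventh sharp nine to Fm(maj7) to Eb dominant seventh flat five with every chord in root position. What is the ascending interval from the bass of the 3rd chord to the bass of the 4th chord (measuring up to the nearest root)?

The roots are F and Eb.
7 letter names make it a seventh; at 10 semitones (a half step narrower than major) the quality is minor.

minor seventh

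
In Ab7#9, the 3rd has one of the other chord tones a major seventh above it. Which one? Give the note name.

The chord tones of Ab7#9 are Ab C Eb Gb B.
The 3rd is C. A major seventh above C is B.
B is the chord's 9th.

B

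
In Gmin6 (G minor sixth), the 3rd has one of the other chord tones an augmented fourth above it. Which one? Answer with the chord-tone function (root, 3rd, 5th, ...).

6th

Spelling the chord: G–Bb–D–E.
The 3rd is Bb. An augmented fourth above Bb is E.
E is the chord's 6th.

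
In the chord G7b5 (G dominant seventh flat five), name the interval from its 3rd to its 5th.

diminished third

G dominant seventh flat five is spelled G, B, Db, F.
The 3rd is B and the 5th is Db.
3 letter names make it a third; at 2 semitones (a whole step narrower than major) the quality is diminished.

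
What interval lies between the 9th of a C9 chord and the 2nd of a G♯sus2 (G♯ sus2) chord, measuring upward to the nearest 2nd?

The 9th of C9 is D; the 2nd of G♯sus2 (G♯ sus2) is A♯.
D up to A♯ is 8 semitones, a half step wider than a perfect fifth, so the interval is augmented.

augmented fifth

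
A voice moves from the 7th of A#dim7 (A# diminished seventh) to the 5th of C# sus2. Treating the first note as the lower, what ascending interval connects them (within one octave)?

A1

The 7th of A#dim7 (A# diminished seventh) is G; the 5th of C# sus2 is G#.
From G to G#: 1 semitone over a unison = augmented.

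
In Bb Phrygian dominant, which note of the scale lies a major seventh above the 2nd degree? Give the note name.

Bb

The scale is Bb Cb D Eb F Gb Ab.
The 2nd degree is Cb; a major seventh above that is Bb — scale degree 1.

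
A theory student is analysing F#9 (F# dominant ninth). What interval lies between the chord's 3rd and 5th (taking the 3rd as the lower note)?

F#9: F# A# C# E G#.
That puts A# below C#.
From A# to C#: 3 semitones over a third = minor.

minor third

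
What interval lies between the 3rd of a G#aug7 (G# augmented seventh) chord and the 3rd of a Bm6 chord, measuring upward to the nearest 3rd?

The 3rd of G#aug7 (G# augmented seventh) is B#; the 3rd of Bm6 is D.
3 letter names make it a third; at 2 semitones (a whole step narrower than major) the quality is diminished.

d3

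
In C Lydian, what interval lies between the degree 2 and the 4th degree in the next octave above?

major 10th

The scale runs C D E F♯ G A B.
The degree 2 is D and the 4th scale degree (up an octave) is F♯.
D up to F♯ spans 10 letter names and 16 semitones — a major tenth.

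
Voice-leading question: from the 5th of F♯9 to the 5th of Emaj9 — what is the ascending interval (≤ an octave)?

The 5th of F♯9 is C♯; the 5th of Emaj9 is B.
From C♯ to B: 10 semitones over a seventh = minor.

m7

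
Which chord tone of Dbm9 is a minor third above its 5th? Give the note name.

Dbmin9 is spelled Db Fb Ab Cb Eb.
The 5th is Ab. A minor third above Ab is Cb.
Cb is the chord's 7th.

Cb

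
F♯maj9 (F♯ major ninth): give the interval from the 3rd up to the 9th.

Spelling the chord: F♯–A♯–C♯–E♯–G♯.
The 3rd is A♯ and the 9th is G♯.
From A♯ to G♯: 10 semitones over a seventh = minor.

m7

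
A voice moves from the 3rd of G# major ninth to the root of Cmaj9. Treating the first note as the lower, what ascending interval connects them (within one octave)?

d2

G# major ninth has B# as its 3rd, and Cmaj9 has C as its root.
From B# to C: 0 semitones over a second = diminished.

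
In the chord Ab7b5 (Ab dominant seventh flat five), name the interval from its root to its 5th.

diminished 5th

The chord tones of Ab7b5 are Ab–C–Ebb–Gb.
That puts Ab below Ebb.
Ab up to Ebb is 6 semitones, a half step narrower than a perfect fifth, so the interval is diminished.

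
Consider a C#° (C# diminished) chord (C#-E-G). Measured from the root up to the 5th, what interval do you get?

diminished 5th

The root is C# and the 5th is G.
C# up to G is 6 semitones, a half step narrower than a perfect fifth, so the interval is diminished.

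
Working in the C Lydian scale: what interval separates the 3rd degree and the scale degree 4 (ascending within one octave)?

Spelling the C Lydian scale: C D E F# G A B.
3rd degree = E; 4th degree = F#.
From E to F# is 2 semitones, exactly the major second.

major second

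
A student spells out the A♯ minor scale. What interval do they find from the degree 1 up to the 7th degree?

m7

The scale runs A♯ B♯ C♯ D♯ E♯ F♯ G♯.
That puts A♯ below G♯.
7 letter names make it a seventh; at 10 semitones (a half step narrower than major) the quality is minor.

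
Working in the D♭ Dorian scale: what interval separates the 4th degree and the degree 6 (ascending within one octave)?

major 3rd

D♭ dorian: D♭ E♭ F♭ G♭ A♭ B♭ C♭.
The 4th degree is G♭ and the 6th degree is B♭.
G♭ up to B♭ spans 3 letter names and 4 semitones — a major third.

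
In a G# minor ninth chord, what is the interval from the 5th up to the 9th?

perfect fifth

The chord tones of G#m9 are G# B D# F# A#.
That puts D# below A#.
From D# to A# is 7 semitones, exactly the perfect fifth.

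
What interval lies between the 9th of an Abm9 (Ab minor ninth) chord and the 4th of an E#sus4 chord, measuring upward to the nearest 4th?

The 9th of Abm9 (Ab minor ninth) is Bb; the 4th of E#sus4 is A#.
7 letter names make it a seventh; at 12 semitones (a half step wider than major) the quality is augmented.

augmented seventh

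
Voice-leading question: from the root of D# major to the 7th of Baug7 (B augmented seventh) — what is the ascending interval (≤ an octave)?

D# major has D# as its root, and Baug7 (B augmented seventh) has A as its 7th.
From D# to A: 6 semitones over a fifth = diminished.

diminished fifth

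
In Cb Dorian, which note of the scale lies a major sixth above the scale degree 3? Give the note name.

Cb

The scale is Cb Db Ebb Fb Gb Ab Bbb.
The scale degree 3 is Ebb; a major sixth above that is Cb — scale degree 1.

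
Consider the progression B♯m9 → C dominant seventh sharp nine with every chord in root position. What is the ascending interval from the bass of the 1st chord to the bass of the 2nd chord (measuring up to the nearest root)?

The roots are B♯ and C.
2 letter names make it a second; at 0 semitones (a whole step narrower than major) the quality is diminished.

diminished 2nd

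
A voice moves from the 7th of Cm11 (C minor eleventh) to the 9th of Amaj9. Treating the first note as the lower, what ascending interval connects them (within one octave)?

A1

The 7th of Cm11 (C minor eleventh) is B♭; the 9th of Amaj9 is B.
B♭ up to B is 1 semitone, a half step wider than a perfect unison, so the interval is augmented.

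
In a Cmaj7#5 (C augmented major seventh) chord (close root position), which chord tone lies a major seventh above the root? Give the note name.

Spelling the chord: C-E-G♯-B.
The root is C. A major seventh above C is B.
B is the chord's 7th.

B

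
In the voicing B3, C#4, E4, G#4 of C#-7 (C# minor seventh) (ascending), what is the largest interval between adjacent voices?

Adjacent intervals: B3→C#4 = major second; C#4→E4 = minor third; E4→G#4 = major third.
The largest is E4 to G#4, a major third (4 semitones).

M3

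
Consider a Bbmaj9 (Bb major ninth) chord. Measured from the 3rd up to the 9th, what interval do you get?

minor 7th

Bbmaj9 (Bb major ninth): Bb-D-F-A-C.
So we need the interval from D up to C.
7 letter names make it a seventh; at 10 semitones (a half step narrower than major) the quality is minor.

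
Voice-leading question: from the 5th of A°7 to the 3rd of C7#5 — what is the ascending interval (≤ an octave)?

A°7 has Eb as its 5th, and C7#5 has E as its 3rd.
Eb up to E is 1 semitone, a half step wider than a perfect unison, so the interval is augmented.

augmented 1st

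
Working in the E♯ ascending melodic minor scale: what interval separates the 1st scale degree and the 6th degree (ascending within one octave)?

major sixth

E♯ melodic minor: E♯ F𝄪 G♯ A♯ B♯ C𝄪 D𝄪.
That puts E♯ below C𝄪.
Counting 6 letters and 9 half steps from E♯ gives a major sixth.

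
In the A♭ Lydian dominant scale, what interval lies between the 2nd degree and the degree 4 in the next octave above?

A♭ lydian dominant: A♭ B♭ C D E♭ F G♭.
So we need the interval from B♭ up to D.
From B♭ to D is 16 semitones, exactly the major tenth.

major tenth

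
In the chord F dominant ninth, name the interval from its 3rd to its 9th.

minor seventh

F9: F A C Eb G.
3rd = A; 9th = G.
From A to G: 10 semitones over a seventh = minor.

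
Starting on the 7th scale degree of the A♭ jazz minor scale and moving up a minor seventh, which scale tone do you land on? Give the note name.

F

The scale is A♭ B♭ C♭ D♭ E♭ F G.
The 7th scale degree is G; a minor seventh above that is F — scale degree 6.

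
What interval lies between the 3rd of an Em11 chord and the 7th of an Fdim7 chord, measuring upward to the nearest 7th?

Em11 has G as its 3rd, and Fdim7 has E𝄫 as its 7th.
G up to E𝄫 is 7 semitones, a whole step narrower than a major sixth, so the interval is diminished.

d6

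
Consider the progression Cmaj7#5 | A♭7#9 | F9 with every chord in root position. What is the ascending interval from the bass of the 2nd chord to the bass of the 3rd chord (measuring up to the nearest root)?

major 6th

The roots are A♭ and F.
Counting 6 letters and 9 half steps from A♭ gives a major sixth.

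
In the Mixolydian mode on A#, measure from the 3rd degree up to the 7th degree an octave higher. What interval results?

diminished 12th

A# mixolydian: A# B# C## D# E# F## G#.
So we need the interval from C## up to G#.
C## up to G# is 18 semitones, a half step narrower than a perfect twelfth, so the interval is diminished.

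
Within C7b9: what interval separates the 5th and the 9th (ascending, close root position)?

diminished fifth

C7b9: C E G B♭ D♭.
5th = G; 9th = D♭.
G up to D♭ is 6 semitones, a half step narrower than a perfect fifth, so the interval is diminished.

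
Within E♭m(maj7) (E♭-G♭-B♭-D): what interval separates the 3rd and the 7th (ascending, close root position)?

3rd = G♭; 7th = D.
G♭ up to D is 8 semitones, a half step wider than a perfect fifth, so the interval is augmented.

augmented fifth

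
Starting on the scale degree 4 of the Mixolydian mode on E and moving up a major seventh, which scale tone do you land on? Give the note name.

The scale is E F♯ G♯ A B C♯ D.
The scale degree 4 is A; a major seventh above that is G♯ — scale degree 3.

G#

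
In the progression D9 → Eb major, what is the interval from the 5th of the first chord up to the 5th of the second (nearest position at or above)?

minor second

The 5th of D9 is A; the 5th of Eb major is Bb.
2 letter names make it a second; at 1 semitone (a half step narrower than major) the quality is minor.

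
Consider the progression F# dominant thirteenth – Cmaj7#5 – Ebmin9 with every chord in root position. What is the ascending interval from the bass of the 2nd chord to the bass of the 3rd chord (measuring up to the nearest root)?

The roots are C and Eb.
3 letter names make it a third; at 3 semitones (a half step narrower than major) the quality is minor.

minor 3rd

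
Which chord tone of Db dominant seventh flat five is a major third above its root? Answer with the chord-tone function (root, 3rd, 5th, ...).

The chord tones of Db7b5 are Db, F, Abb, Cb.
The root is Db. A major third above Db is F.
F is the chord's 3rd.

3rd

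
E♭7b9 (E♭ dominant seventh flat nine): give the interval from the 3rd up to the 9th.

Spelling the chord: E♭, G, B♭, D♭, F♭.
The 3rd is G and the 9th is F♭.
G up to F♭ is 9 semitones, a whole step narrower than a major seventh, so the interval is diminished.

d7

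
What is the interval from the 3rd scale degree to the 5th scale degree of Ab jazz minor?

Ab melodic minor: Ab Bb Cb Db Eb F G.
That puts Cb below Eb.
Counting 3 letters and 4 half steps from Cb gives a major third.

major third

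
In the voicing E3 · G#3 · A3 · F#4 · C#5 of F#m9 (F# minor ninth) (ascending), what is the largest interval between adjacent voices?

M6

Adjacent intervals: E3→G#3 = major third; G#3→A3 = minor second; A3→F#4 = major sixth; F#4→C#5 = perfect fifth.
The largest is A3 to F#4, a major sixth (9 semitones).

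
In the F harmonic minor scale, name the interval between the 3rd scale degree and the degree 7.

F harmonic minor: F G Ab Bb C Db E.
3rd scale degree = Ab; 7th scale degree = E.
5 letter names make it a fifth; at 8 semitones (a half step wider than perfect) the quality is augmented.

augmented fifth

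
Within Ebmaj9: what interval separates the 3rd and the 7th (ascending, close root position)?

The chord tones of Ebmaj9 (Eb major ninth) are Eb G Bb D F.
3rd = G; 7th = D.
G up to D spans 5 letter names and 7 semitones — a perfect fifth.

perfect fifth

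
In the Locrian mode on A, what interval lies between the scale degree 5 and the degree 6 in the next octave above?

major ninth

A locrian: A Bb C D Eb F G.
So we need the interval from Eb up to F.
Counting 9 letters and 14 half steps from Eb gives a major ninth.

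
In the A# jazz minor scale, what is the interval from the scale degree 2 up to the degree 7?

The scale runs A# B# C# D# E# F## G##.
That puts B# below G##.
Counting 6 letters and 9 half steps from B# gives a major sixth.

major sixth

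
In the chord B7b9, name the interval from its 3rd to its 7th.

diminished fifth

B dominant seventh flat nine is spelled B-D♯-F♯-A-C.
So we need the interval from D♯ up to A.
From D♯ to A: 6 semitones over a fifth = diminished.
This 3–7 tritone is the characteristic tension at the heart of the dominant sound.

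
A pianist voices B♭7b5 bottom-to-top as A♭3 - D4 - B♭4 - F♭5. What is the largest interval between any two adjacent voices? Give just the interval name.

Adjacent intervals: A♭3→D4 = augmented fourth; D4→B♭4 = minor sixth; B♭4→F♭5 = diminished fifth.
The largest is D4 to B♭4, a minor sixth (8 semitones).

minor sixth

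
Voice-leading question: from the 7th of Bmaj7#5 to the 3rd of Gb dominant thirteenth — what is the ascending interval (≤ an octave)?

Bmaj7#5 has A# as its 7th, and Gb dominant thirteenth has Bb as its 3rd.
2 letter names make it a second; at 0 semitones (a whole step narrower than major) the quality is diminished.

d2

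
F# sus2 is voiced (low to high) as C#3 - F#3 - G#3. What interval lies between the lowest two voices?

perfect fourth

Those voices are C#3 and F#3.
Counting 4 letters and 5 half steps from C# gives a perfect fourth.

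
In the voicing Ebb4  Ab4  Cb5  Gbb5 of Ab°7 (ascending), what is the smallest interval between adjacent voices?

Adjacent intervals: Ebb4→Ab4 = augmented fourth; Ab4→Cb5 = minor third; Cb5→Gbb5 = diminished fifth.
The smallest is Ab4 to Cb5, a minor third (3 semitones).

m3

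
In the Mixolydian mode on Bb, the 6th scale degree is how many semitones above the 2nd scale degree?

7

The scale is Bb C D Eb F G Ab.
C up to G is a perfect fifth — 7 semitones.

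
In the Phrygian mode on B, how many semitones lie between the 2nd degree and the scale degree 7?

The scale is B C D E F# G A.
C up to A is a major sixth — 9 semitones.

9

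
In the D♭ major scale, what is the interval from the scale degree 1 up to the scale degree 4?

The scale runs D♭ E♭ F G♭ A♭ B♭ C.
That puts D♭ below G♭.
Counting 4 letters and 5 half steps from D♭ gives a perfect fourth.

perfect fourth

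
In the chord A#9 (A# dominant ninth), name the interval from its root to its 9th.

M9

Spelling the chord: A#–C##–E#–G#–B#.
So we need the interval from A# up to B#.
Counting 9 letters and 14 half steps from A# gives a major ninth.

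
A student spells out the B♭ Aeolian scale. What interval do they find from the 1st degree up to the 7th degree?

minor seventh

The scale runs B♭ C D♭ E♭ F G♭ A♭.
So we need the interval from B♭ up to A♭.
From B♭ to A♭: 10 semitones over a seventh = minor.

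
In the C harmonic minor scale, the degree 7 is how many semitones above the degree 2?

9

The scale is C D Eb F G Ab B.
D up to B is a major sixth — 9 semitones.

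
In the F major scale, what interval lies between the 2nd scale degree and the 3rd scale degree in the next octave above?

F major: F G A B♭ C D E.
The 2nd scale degree is G and the 3rd scale degree (up an octave) is A.
From G to A is 14 semitones, exactly the major ninth.

major ninth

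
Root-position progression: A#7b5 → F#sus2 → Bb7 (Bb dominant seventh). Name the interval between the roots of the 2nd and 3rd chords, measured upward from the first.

The roots are F# and Bb.
F# up to Bb is 4 semitones, a half step narrower than a perfect fourth, so the interval is diminished.

diminished fourth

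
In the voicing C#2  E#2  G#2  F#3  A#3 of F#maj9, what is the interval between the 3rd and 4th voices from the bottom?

Those voices are G#2 and F#3.
7 letter names make it a seventh; at 10 semitones (a half step narrower than major) the quality is minor.

minor seventh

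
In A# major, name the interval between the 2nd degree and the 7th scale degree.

A# major: A# B# C## D# E# F## G##.
That puts B# below G##.
B# up to G## spans 6 letter names and 9 semitones — a major sixth.

major sixth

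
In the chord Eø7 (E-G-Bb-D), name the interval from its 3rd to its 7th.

That puts G below D.
G up to D spans 5 letter names and 7 semitones — a perfect fifth.

P5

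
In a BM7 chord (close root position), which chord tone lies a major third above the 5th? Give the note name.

The chord tones of Bmaj7 (B major seventh) are B D# F# A#.
The 5th is F#. A major third above F# is A#.
A# is the chord's 7th.

A#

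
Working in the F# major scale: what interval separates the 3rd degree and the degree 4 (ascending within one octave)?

minor 2nd

The scale runs F# G# A# B C# D# E#.
The 3rd degree is A# and the 4th degree is B.
A# up to B is 1 semitone, a half step narrower than a major second, so the interval is minor.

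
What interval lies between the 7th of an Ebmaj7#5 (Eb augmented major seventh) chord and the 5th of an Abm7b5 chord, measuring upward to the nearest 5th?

The 7th of Ebmaj7#5 (Eb augmented major seventh) is D; the 5th of Abm7b5 is Ebb.
D up to Ebb is 0 semitones, a whole step narrower than a major second, so the interval is diminished.

diminished second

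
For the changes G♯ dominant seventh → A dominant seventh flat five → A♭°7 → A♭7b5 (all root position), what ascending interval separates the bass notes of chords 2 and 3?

The roots are A and A♭.
8 letter names make it an octave; at 11 semitones (a half step narrower than perfect) the quality is diminished.

diminished octave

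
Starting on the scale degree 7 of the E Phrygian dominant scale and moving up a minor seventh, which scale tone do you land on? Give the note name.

C

The scale is E F G# A B C D.
The scale degree 7 is D; a minor seventh above that is C — scale degree 6.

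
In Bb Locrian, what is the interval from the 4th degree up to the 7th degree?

perfect fourth

Spelling Bb Locrian: Bb Cb Db Eb Fb Gb Ab.
That puts Eb below Ab.
Eb up to Ab spans 4 letter names and 5 semitones — a perfect fourth.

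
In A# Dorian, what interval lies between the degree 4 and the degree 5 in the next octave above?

major 9th

A# dorian: A# B# C# D# E# F## G#.
So we need the interval from D# up to E#.
Counting 9 letters and 14 half steps from D# gives a major ninth.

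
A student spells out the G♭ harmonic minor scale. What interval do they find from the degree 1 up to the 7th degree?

major seventh

Spelling the G♭ harmonic minor scale: G♭ A♭ B𝄫 C♭ D♭ E𝄫 F.
Degree 1 = G♭; 7th scale degree = F.
Counting 7 letters and 11 half steps from G♭ gives a major seventh.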